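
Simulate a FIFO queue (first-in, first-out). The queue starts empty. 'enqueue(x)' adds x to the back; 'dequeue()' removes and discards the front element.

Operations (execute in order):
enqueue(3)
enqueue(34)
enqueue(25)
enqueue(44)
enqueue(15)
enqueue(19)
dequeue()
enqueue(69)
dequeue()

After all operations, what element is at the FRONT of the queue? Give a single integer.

enqueue(3): queue = [3]
enqueue(34): queue = [3, 34]
enqueue(25): queue = [3, 34, 25]
enqueue(44): queue = [3, 34, 25, 44]
enqueue(15): queue = [3, 34, 25, 44, 15]
enqueue(19): queue = [3, 34, 25, 44, 15, 19]
dequeue(): queue = [34, 25, 44, 15, 19]
enqueue(69): queue = [34, 25, 44, 15, 19, 69]
dequeue(): queue = [25, 44, 15, 19, 69]

Answer: 25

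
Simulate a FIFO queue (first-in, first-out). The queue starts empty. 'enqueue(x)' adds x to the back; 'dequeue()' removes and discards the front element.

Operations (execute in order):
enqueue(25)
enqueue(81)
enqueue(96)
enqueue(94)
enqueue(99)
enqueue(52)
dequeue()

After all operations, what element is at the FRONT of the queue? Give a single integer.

enqueue(25): queue = [25]
enqueue(81): queue = [25, 81]
enqueue(96): queue = [25, 81, 96]
enqueue(94): queue = [25, 81, 96, 94]
enqueue(99): queue = [25, 81, 96, 94, 99]
enqueue(52): queue = [25, 81, 96, 94, 99, 52]
dequeue(): queue = [81, 96, 94, 99, 52]

Answer: 81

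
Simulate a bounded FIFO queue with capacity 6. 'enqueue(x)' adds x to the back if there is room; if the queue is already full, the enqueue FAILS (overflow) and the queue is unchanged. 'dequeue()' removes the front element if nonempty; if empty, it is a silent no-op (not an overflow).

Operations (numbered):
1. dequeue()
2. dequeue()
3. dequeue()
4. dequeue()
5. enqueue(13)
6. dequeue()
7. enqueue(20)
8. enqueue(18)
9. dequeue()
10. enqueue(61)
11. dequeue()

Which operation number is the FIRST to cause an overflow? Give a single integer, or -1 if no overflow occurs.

Answer: -1

Derivation:
1. dequeue(): empty, no-op, size=0
2. dequeue(): empty, no-op, size=0
3. dequeue(): empty, no-op, size=0
4. dequeue(): empty, no-op, size=0
5. enqueue(13): size=1
6. dequeue(): size=0
7. enqueue(20): size=1
8. enqueue(18): size=2
9. dequeue(): size=1
10. enqueue(61): size=2
11. dequeue(): size=1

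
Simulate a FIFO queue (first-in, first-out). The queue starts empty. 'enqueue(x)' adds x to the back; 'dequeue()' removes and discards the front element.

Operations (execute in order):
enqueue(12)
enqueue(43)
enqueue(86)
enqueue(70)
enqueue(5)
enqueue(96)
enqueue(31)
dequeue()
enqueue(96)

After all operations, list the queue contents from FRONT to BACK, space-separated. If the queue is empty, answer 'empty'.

enqueue(12): [12]
enqueue(43): [12, 43]
enqueue(86): [12, 43, 86]
enqueue(70): [12, 43, 86, 70]
enqueue(5): [12, 43, 86, 70, 5]
enqueue(96): [12, 43, 86, 70, 5, 96]
enqueue(31): [12, 43, 86, 70, 5, 96, 31]
dequeue(): [43, 86, 70, 5, 96, 31]
enqueue(96): [43, 86, 70, 5, 96, 31, 96]

Answer: 43 86 70 5 96 31 96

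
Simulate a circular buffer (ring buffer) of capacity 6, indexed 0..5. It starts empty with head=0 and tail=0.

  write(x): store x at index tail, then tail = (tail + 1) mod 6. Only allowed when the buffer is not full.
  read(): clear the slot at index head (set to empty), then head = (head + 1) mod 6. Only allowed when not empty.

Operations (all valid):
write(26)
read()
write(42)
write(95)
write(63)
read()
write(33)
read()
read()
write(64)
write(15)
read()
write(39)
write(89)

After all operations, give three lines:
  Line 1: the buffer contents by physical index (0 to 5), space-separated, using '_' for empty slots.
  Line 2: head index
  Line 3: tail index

write(26): buf=[26 _ _ _ _ _], head=0, tail=1, size=1
read(): buf=[_ _ _ _ _ _], head=1, tail=1, size=0
write(42): buf=[_ 42 _ _ _ _], head=1, tail=2, size=1
write(95): buf=[_ 42 95 _ _ _], head=1, tail=3, size=2
write(63): buf=[_ 42 95 63 _ _], head=1, tail=4, size=3
read(): buf=[_ _ 95 63 _ _], head=2, tail=4, size=2
write(33): buf=[_ _ 95 63 33 _], head=2, tail=5, size=3
read(): buf=[_ _ _ 63 33 _], head=3, tail=5, size=2
read(): buf=[_ _ _ _ 33 _], head=4, tail=5, size=1
write(64): buf=[_ _ _ _ 33 64], head=4, tail=0, size=2
write(15): buf=[15 _ _ _ 33 64], head=4, tail=1, size=3
read(): buf=[15 _ _ _ _ 64], head=5, tail=1, size=2
write(39): buf=[15 39 _ _ _ 64], head=5, tail=2, size=3
write(89): buf=[15 39 89 _ _ 64], head=5, tail=3, size=4

Answer: 15 39 89 _ _ 64
5
3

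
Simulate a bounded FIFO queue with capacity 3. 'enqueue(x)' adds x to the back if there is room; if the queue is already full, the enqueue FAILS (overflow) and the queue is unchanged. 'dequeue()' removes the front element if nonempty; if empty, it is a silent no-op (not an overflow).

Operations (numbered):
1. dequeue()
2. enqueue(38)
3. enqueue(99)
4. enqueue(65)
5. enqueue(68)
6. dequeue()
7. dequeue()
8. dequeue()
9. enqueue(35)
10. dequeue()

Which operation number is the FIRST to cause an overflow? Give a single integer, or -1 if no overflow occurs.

Answer: 5

Derivation:
1. dequeue(): empty, no-op, size=0
2. enqueue(38): size=1
3. enqueue(99): size=2
4. enqueue(65): size=3
5. enqueue(68): size=3=cap → OVERFLOW (fail)
6. dequeue(): size=2
7. dequeue(): size=1
8. dequeue(): size=0
9. enqueue(35): size=1
10. dequeue(): size=0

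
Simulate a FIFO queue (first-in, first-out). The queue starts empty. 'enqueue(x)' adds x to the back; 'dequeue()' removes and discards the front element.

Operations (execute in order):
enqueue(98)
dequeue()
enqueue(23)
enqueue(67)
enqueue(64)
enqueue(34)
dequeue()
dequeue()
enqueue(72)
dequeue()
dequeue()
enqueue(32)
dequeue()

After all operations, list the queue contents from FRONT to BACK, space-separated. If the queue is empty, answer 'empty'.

enqueue(98): [98]
dequeue(): []
enqueue(23): [23]
enqueue(67): [23, 67]
enqueue(64): [23, 67, 64]
enqueue(34): [23, 67, 64, 34]
dequeue(): [67, 64, 34]
dequeue(): [64, 34]
enqueue(72): [64, 34, 72]
dequeue(): [34, 72]
dequeue(): [72]
enqueue(32): [72, 32]
dequeue(): [32]

Answer: 32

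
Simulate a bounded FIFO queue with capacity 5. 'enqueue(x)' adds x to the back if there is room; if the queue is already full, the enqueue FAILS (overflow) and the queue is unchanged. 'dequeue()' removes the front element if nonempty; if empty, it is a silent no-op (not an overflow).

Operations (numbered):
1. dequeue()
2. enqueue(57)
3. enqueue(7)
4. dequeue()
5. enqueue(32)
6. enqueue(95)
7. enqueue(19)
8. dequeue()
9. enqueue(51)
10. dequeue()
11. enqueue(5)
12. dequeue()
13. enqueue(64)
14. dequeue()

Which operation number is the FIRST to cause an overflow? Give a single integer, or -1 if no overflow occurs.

1. dequeue(): empty, no-op, size=0
2. enqueue(57): size=1
3. enqueue(7): size=2
4. dequeue(): size=1
5. enqueue(32): size=2
6. enqueue(95): size=3
7. enqueue(19): size=4
8. dequeue(): size=3
9. enqueue(51): size=4
10. dequeue(): size=3
11. enqueue(5): size=4
12. dequeue(): size=3
13. enqueue(64): size=4
14. dequeue(): size=3

Answer: -1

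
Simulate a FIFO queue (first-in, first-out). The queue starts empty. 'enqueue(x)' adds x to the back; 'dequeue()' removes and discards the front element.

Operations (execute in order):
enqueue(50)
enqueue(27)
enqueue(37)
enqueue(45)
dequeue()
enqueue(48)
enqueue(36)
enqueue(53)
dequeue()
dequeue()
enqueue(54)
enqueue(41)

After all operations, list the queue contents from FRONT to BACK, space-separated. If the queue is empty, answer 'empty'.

enqueue(50): [50]
enqueue(27): [50, 27]
enqueue(37): [50, 27, 37]
enqueue(45): [50, 27, 37, 45]
dequeue(): [27, 37, 45]
enqueue(48): [27, 37, 45, 48]
enqueue(36): [27, 37, 45, 48, 36]
enqueue(53): [27, 37, 45, 48, 36, 53]
dequeue(): [37, 45, 48, 36, 53]
dequeue(): [45, 48, 36, 53]
enqueue(54): [45, 48, 36, 53, 54]
enqueue(41): [45, 48, 36, 53, 54, 41]

Answer: 45 48 36 53 54 41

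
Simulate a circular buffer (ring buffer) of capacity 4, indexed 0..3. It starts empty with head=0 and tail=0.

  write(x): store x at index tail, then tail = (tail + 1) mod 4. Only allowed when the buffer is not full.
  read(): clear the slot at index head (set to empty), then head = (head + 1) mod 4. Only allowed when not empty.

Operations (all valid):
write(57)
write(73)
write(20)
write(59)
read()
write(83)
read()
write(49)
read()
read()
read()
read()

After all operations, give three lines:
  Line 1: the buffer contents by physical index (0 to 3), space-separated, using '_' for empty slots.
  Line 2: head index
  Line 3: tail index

write(57): buf=[57 _ _ _], head=0, tail=1, size=1
write(73): buf=[57 73 _ _], head=0, tail=2, size=2
write(20): buf=[57 73 20 _], head=0, tail=3, size=3
write(59): buf=[57 73 20 59], head=0, tail=0, size=4
read(): buf=[_ 73 20 59], head=1, tail=0, size=3
write(83): buf=[83 73 20 59], head=1, tail=1, size=4
read(): buf=[83 _ 20 59], head=2, tail=1, size=3
write(49): buf=[83 49 20 59], head=2, tail=2, size=4
read(): buf=[83 49 _ 59], head=3, tail=2, size=3
read(): buf=[83 49 _ _], head=0, tail=2, size=2
read(): buf=[_ 49 _ _], head=1, tail=2, size=1
read(): buf=[_ _ _ _], head=2, tail=2, size=0

Answer: _ _ _ _
2
2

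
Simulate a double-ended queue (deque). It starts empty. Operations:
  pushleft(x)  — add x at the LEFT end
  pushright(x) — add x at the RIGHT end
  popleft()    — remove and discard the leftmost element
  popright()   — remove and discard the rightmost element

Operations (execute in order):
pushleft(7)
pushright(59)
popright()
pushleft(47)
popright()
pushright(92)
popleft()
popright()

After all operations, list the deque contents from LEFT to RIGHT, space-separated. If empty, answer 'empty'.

pushleft(7): [7]
pushright(59): [7, 59]
popright(): [7]
pushleft(47): [47, 7]
popright(): [47]
pushright(92): [47, 92]
popleft(): [92]
popright(): []

Answer: empty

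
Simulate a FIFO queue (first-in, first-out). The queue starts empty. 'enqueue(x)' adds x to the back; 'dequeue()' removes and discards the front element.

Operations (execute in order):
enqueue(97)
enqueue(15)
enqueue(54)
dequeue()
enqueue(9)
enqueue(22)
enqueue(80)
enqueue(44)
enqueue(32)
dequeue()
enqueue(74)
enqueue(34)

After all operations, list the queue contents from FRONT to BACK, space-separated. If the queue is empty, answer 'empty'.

enqueue(97): [97]
enqueue(15): [97, 15]
enqueue(54): [97, 15, 54]
dequeue(): [15, 54]
enqueue(9): [15, 54, 9]
enqueue(22): [15, 54, 9, 22]
enqueue(80): [15, 54, 9, 22, 80]
enqueue(44): [15, 54, 9, 22, 80, 44]
enqueue(32): [15, 54, 9, 22, 80, 44, 32]
dequeue(): [54, 9, 22, 80, 44, 32]
enqueue(74): [54, 9, 22, 80, 44, 32, 74]
enqueue(34): [54, 9, 22, 80, 44, 32, 74, 34]

Answer: 54 9 22 80 44 32 74 34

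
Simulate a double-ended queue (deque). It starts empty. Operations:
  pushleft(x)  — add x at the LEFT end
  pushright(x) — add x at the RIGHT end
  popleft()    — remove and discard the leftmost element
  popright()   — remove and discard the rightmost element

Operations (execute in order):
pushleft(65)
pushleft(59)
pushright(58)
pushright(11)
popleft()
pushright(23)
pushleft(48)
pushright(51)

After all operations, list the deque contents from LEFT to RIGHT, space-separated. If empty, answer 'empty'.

Answer: 48 65 58 11 23 51

Derivation:
pushleft(65): [65]
pushleft(59): [59, 65]
pushright(58): [59, 65, 58]
pushright(11): [59, 65, 58, 11]
popleft(): [65, 58, 11]
pushright(23): [65, 58, 11, 23]
pushleft(48): [48, 65, 58, 11, 23]
pushright(51): [48, 65, 58, 11, 23, 51]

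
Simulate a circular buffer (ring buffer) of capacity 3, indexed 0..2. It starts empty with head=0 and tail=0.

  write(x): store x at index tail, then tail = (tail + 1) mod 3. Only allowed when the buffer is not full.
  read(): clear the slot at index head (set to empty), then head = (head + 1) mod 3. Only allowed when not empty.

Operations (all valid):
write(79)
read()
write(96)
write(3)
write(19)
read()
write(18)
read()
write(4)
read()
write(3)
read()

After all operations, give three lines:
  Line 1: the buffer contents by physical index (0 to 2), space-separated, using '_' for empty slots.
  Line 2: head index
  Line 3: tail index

Answer: 3 _ 4
2
1

Derivation:
write(79): buf=[79 _ _], head=0, tail=1, size=1
read(): buf=[_ _ _], head=1, tail=1, size=0
write(96): buf=[_ 96 _], head=1, tail=2, size=1
write(3): buf=[_ 96 3], head=1, tail=0, size=2
write(19): buf=[19 96 3], head=1, tail=1, size=3
read(): buf=[19 _ 3], head=2, tail=1, size=2
write(18): buf=[19 18 3], head=2, tail=2, size=3
read(): buf=[19 18 _], head=0, tail=2, size=2
write(4): buf=[19 18 4], head=0, tail=0, size=3
read(): buf=[_ 18 4], head=1, tail=0, size=2
write(3): buf=[3 18 4], head=1, tail=1, size=3
read(): buf=[3 _ 4], head=2, tail=1, size=2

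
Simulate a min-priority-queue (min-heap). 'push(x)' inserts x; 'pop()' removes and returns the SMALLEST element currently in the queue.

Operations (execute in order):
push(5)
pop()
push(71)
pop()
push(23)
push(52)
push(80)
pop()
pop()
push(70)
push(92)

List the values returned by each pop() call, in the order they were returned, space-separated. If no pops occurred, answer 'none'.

push(5): heap contents = [5]
pop() → 5: heap contents = []
push(71): heap contents = [71]
pop() → 71: heap contents = []
push(23): heap contents = [23]
push(52): heap contents = [23, 52]
push(80): heap contents = [23, 52, 80]
pop() → 23: heap contents = [52, 80]
pop() → 52: heap contents = [80]
push(70): heap contents = [70, 80]
push(92): heap contents = [70, 80, 92]

Answer: 5 71 23 52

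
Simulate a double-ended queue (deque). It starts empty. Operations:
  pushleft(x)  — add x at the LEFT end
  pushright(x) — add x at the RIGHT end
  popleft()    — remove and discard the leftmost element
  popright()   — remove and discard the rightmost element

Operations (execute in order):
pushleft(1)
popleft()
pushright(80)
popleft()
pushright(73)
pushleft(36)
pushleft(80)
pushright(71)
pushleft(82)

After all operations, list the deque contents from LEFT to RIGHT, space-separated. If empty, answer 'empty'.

Answer: 82 80 36 73 71

Derivation:
pushleft(1): [1]
popleft(): []
pushright(80): [80]
popleft(): []
pushright(73): [73]
pushleft(36): [36, 73]
pushleft(80): [80, 36, 73]
pushright(71): [80, 36, 73, 71]
pushleft(82): [82, 80, 36, 73, 71]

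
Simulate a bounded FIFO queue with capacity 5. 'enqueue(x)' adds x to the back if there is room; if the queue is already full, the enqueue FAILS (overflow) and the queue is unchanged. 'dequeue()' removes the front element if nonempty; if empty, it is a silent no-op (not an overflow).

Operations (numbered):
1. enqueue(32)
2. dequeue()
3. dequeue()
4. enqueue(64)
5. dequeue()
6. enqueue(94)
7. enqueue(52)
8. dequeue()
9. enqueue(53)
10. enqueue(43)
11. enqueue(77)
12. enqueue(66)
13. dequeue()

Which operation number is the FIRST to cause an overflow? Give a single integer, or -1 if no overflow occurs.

Answer: -1

Derivation:
1. enqueue(32): size=1
2. dequeue(): size=0
3. dequeue(): empty, no-op, size=0
4. enqueue(64): size=1
5. dequeue(): size=0
6. enqueue(94): size=1
7. enqueue(52): size=2
8. dequeue(): size=1
9. enqueue(53): size=2
10. enqueue(43): size=3
11. enqueue(77): size=4
12. enqueue(66): size=5
13. dequeue(): size=4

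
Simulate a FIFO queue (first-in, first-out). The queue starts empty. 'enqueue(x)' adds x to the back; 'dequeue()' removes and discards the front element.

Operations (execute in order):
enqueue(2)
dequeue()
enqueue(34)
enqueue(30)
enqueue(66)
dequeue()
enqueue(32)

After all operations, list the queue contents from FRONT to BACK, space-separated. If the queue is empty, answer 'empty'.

Answer: 30 66 32

Derivation:
enqueue(2): [2]
dequeue(): []
enqueue(34): [34]
enqueue(30): [34, 30]
enqueue(66): [34, 30, 66]
dequeue(): [30, 66]
enqueue(32): [30, 66, 32]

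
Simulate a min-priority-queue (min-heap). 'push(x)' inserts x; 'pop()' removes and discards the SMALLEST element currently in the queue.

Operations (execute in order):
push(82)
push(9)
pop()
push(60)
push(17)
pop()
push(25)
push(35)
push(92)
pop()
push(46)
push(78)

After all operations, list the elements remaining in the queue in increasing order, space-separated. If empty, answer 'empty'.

push(82): heap contents = [82]
push(9): heap contents = [9, 82]
pop() → 9: heap contents = [82]
push(60): heap contents = [60, 82]
push(17): heap contents = [17, 60, 82]
pop() → 17: heap contents = [60, 82]
push(25): heap contents = [25, 60, 82]
push(35): heap contents = [25, 35, 60, 82]
push(92): heap contents = [25, 35, 60, 82, 92]
pop() → 25: heap contents = [35, 60, 82, 92]
push(46): heap contents = [35, 46, 60, 82, 92]
push(78): heap contents = [35, 46, 60, 78, 82, 92]

Answer: 35 46 60 78 82 92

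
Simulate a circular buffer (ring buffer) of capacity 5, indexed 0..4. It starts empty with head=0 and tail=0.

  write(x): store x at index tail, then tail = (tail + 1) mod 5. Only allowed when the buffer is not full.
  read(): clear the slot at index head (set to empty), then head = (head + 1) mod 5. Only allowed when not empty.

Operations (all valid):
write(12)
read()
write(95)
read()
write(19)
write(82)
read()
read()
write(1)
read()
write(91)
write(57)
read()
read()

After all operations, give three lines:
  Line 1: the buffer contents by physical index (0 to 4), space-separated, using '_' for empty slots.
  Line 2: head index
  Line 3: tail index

write(12): buf=[12 _ _ _ _], head=0, tail=1, size=1
read(): buf=[_ _ _ _ _], head=1, tail=1, size=0
write(95): buf=[_ 95 _ _ _], head=1, tail=2, size=1
read(): buf=[_ _ _ _ _], head=2, tail=2, size=0
write(19): buf=[_ _ 19 _ _], head=2, tail=3, size=1
write(82): buf=[_ _ 19 82 _], head=2, tail=4, size=2
read(): buf=[_ _ _ 82 _], head=3, tail=4, size=1
read(): buf=[_ _ _ _ _], head=4, tail=4, size=0
write(1): buf=[_ _ _ _ 1], head=4, tail=0, size=1
read(): buf=[_ _ _ _ _], head=0, tail=0, size=0
write(91): buf=[91 _ _ _ _], head=0, tail=1, size=1
write(57): buf=[91 57 _ _ _], head=0, tail=2, size=2
read(): buf=[_ 57 _ _ _], head=1, tail=2, size=1
read(): buf=[_ _ _ _ _], head=2, tail=2, size=0

Answer: _ _ _ _ _
2
2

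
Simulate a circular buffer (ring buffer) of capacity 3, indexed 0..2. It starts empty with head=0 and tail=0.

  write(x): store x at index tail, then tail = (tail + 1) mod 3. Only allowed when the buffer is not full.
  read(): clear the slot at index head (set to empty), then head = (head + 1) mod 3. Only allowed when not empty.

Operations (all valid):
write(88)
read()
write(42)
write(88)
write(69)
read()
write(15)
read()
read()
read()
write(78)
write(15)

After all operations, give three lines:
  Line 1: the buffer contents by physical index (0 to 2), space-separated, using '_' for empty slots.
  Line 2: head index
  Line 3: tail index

write(88): buf=[88 _ _], head=0, tail=1, size=1
read(): buf=[_ _ _], head=1, tail=1, size=0
write(42): buf=[_ 42 _], head=1, tail=2, size=1
write(88): buf=[_ 42 88], head=1, tail=0, size=2
write(69): buf=[69 42 88], head=1, tail=1, size=3
read(): buf=[69 _ 88], head=2, tail=1, size=2
write(15): buf=[69 15 88], head=2, tail=2, size=3
read(): buf=[69 15 _], head=0, tail=2, size=2
read(): buf=[_ 15 _], head=1, tail=2, size=1
read(): buf=[_ _ _], head=2, tail=2, size=0
write(78): buf=[_ _ 78], head=2, tail=0, size=1
write(15): buf=[15 _ 78], head=2, tail=1, size=2

Answer: 15 _ 78
2
1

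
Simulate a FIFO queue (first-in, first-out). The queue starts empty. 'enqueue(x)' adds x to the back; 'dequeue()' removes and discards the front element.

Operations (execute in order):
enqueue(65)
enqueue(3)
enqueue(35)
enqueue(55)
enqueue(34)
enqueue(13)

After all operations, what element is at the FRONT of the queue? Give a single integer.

Answer: 65

Derivation:
enqueue(65): queue = [65]
enqueue(3): queue = [65, 3]
enqueue(35): queue = [65, 3, 35]
enqueue(55): queue = [65, 3, 35, 55]
enqueue(34): queue = [65, 3, 35, 55, 34]
enqueue(13): queue = [65, 3, 35, 55, 34, 13]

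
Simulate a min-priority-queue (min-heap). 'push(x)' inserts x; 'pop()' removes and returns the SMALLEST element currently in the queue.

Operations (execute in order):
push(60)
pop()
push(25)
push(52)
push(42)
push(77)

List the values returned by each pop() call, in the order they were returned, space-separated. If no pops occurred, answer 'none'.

Answer: 60

Derivation:
push(60): heap contents = [60]
pop() → 60: heap contents = []
push(25): heap contents = [25]
push(52): heap contents = [25, 52]
push(42): heap contents = [25, 42, 52]
push(77): heap contents = [25, 42, 52, 77]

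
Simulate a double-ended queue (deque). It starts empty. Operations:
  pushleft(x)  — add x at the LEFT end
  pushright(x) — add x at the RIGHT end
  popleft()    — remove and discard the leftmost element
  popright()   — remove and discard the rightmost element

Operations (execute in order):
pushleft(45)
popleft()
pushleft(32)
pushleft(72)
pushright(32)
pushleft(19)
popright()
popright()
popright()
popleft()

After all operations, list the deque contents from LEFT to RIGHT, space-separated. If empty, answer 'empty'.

Answer: empty

Derivation:
pushleft(45): [45]
popleft(): []
pushleft(32): [32]
pushleft(72): [72, 32]
pushright(32): [72, 32, 32]
pushleft(19): [19, 72, 32, 32]
popright(): [19, 72, 32]
popright(): [19, 72]
popright(): [19]
popleft(): []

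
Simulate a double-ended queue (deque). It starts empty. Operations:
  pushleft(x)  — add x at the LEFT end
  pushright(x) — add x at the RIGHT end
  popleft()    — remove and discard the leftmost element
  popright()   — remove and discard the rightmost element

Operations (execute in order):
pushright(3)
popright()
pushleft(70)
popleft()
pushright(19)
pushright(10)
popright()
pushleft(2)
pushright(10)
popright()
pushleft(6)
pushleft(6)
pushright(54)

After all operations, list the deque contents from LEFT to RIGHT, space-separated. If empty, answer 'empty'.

pushright(3): [3]
popright(): []
pushleft(70): [70]
popleft(): []
pushright(19): [19]
pushright(10): [19, 10]
popright(): [19]
pushleft(2): [2, 19]
pushright(10): [2, 19, 10]
popright(): [2, 19]
pushleft(6): [6, 2, 19]
pushleft(6): [6, 6, 2, 19]
pushright(54): [6, 6, 2, 19, 54]

Answer: 6 6 2 19 54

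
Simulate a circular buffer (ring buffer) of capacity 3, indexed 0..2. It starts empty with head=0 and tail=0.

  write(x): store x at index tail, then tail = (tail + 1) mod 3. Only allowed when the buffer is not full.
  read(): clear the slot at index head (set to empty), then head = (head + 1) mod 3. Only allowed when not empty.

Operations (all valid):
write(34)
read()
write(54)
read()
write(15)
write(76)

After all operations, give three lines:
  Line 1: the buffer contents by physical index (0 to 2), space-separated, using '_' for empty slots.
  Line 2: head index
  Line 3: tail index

write(34): buf=[34 _ _], head=0, tail=1, size=1
read(): buf=[_ _ _], head=1, tail=1, size=0
write(54): buf=[_ 54 _], head=1, tail=2, size=1
read(): buf=[_ _ _], head=2, tail=2, size=0
write(15): buf=[_ _ 15], head=2, tail=0, size=1
write(76): buf=[76 _ 15], head=2, tail=1, size=2

Answer: 76 _ 15
2
1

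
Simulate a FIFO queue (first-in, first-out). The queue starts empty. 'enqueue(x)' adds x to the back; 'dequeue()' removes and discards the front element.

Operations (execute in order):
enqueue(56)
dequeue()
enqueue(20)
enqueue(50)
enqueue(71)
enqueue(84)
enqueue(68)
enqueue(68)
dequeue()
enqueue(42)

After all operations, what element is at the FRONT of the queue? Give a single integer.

Answer: 50

Derivation:
enqueue(56): queue = [56]
dequeue(): queue = []
enqueue(20): queue = [20]
enqueue(50): queue = [20, 50]
enqueue(71): queue = [20, 50, 71]
enqueue(84): queue = [20, 50, 71, 84]
enqueue(68): queue = [20, 50, 71, 84, 68]
enqueue(68): queue = [20, 50, 71, 84, 68, 68]
dequeue(): queue = [50, 71, 84, 68, 68]
enqueue(42): queue = [50, 71, 84, 68, 68, 42]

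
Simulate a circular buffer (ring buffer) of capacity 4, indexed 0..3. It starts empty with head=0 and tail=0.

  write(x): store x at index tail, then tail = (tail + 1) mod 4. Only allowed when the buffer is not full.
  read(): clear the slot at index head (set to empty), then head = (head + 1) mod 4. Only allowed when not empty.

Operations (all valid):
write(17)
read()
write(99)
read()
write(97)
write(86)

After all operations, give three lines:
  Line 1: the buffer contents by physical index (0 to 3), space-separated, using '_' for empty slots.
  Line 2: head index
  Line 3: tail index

write(17): buf=[17 _ _ _], head=0, tail=1, size=1
read(): buf=[_ _ _ _], head=1, tail=1, size=0
write(99): buf=[_ 99 _ _], head=1, tail=2, size=1
read(): buf=[_ _ _ _], head=2, tail=2, size=0
write(97): buf=[_ _ 97 _], head=2, tail=3, size=1
write(86): buf=[_ _ 97 86], head=2, tail=0, size=2

Answer: _ _ 97 86
2
0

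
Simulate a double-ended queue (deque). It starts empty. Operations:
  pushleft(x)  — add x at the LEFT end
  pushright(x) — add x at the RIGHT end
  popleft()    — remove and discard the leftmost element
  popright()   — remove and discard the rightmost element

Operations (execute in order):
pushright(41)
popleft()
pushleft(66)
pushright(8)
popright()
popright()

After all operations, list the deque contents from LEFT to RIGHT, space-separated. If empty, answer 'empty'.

pushright(41): [41]
popleft(): []
pushleft(66): [66]
pushright(8): [66, 8]
popright(): [66]
popright(): []

Answer: empty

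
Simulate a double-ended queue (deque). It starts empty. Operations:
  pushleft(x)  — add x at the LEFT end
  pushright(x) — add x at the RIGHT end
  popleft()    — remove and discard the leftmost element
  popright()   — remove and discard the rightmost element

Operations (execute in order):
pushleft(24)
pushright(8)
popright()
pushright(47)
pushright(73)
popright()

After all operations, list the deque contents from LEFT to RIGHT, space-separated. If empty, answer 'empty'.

pushleft(24): [24]
pushright(8): [24, 8]
popright(): [24]
pushright(47): [24, 47]
pushright(73): [24, 47, 73]
popright(): [24, 47]

Answer: 24 47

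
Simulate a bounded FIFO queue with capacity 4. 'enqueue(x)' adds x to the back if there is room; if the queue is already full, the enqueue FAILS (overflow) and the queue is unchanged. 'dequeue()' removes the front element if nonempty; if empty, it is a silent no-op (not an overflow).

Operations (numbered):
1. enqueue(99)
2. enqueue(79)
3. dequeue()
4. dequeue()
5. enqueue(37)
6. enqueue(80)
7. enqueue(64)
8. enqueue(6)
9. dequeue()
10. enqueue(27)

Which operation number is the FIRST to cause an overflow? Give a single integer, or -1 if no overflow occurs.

1. enqueue(99): size=1
2. enqueue(79): size=2
3. dequeue(): size=1
4. dequeue(): size=0
5. enqueue(37): size=1
6. enqueue(80): size=2
7. enqueue(64): size=3
8. enqueue(6): size=4
9. dequeue(): size=3
10. enqueue(27): size=4

Answer: -1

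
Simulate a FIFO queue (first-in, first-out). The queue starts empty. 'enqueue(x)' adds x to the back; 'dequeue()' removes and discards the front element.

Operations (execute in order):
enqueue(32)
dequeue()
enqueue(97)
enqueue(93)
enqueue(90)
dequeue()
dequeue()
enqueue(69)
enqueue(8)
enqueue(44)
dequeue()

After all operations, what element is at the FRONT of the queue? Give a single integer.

enqueue(32): queue = [32]
dequeue(): queue = []
enqueue(97): queue = [97]
enqueue(93): queue = [97, 93]
enqueue(90): queue = [97, 93, 90]
dequeue(): queue = [93, 90]
dequeue(): queue = [90]
enqueue(69): queue = [90, 69]
enqueue(8): queue = [90, 69, 8]
enqueue(44): queue = [90, 69, 8, 44]
dequeue(): queue = [69, 8, 44]

Answer: 69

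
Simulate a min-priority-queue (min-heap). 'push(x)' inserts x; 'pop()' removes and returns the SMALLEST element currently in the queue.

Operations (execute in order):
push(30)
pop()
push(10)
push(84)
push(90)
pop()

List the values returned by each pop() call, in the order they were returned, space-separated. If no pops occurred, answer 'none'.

Answer: 30 10

Derivation:
push(30): heap contents = [30]
pop() → 30: heap contents = []
push(10): heap contents = [10]
push(84): heap contents = [10, 84]
push(90): heap contents = [10, 84, 90]
pop() → 10: heap contents = [84, 90]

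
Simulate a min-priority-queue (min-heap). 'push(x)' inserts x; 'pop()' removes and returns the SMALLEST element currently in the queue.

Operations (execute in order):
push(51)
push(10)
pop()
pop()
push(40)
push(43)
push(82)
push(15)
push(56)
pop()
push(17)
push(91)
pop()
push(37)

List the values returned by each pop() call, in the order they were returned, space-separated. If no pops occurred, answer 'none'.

Answer: 10 51 15 17

Derivation:
push(51): heap contents = [51]
push(10): heap contents = [10, 51]
pop() → 10: heap contents = [51]
pop() → 51: heap contents = []
push(40): heap contents = [40]
push(43): heap contents = [40, 43]
push(82): heap contents = [40, 43, 82]
push(15): heap contents = [15, 40, 43, 82]
push(56): heap contents = [15, 40, 43, 56, 82]
pop() → 15: heap contents = [40, 43, 56, 82]
push(17): heap contents = [17, 40, 43, 56, 82]
push(91): heap contents = [17, 40, 43, 56, 82, 91]
pop() → 17: heap contents = [40, 43, 56, 82, 91]
push(37): heap contents = [37, 40, 43, 56, 82, 91]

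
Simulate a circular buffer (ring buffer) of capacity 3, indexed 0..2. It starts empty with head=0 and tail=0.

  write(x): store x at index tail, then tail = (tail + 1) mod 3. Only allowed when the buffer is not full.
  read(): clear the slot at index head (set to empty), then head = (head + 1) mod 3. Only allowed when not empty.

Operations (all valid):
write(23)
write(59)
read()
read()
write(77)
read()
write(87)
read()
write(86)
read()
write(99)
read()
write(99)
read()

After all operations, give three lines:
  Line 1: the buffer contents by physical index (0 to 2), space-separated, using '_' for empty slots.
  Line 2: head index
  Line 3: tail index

write(23): buf=[23 _ _], head=0, tail=1, size=1
write(59): buf=[23 59 _], head=0, tail=2, size=2
read(): buf=[_ 59 _], head=1, tail=2, size=1
read(): buf=[_ _ _], head=2, tail=2, size=0
write(77): buf=[_ _ 77], head=2, tail=0, size=1
read(): buf=[_ _ _], head=0, tail=0, size=0
write(87): buf=[87 _ _], head=0, tail=1, size=1
read(): buf=[_ _ _], head=1, tail=1, size=0
write(86): buf=[_ 86 _], head=1, tail=2, size=1
read(): buf=[_ _ _], head=2, tail=2, size=0
write(99): buf=[_ _ 99], head=2, tail=0, size=1
read(): buf=[_ _ _], head=0, tail=0, size=0
write(99): buf=[99 _ _], head=0, tail=1, size=1
read(): buf=[_ _ _], head=1, tail=1, size=0

Answer: _ _ _
1
1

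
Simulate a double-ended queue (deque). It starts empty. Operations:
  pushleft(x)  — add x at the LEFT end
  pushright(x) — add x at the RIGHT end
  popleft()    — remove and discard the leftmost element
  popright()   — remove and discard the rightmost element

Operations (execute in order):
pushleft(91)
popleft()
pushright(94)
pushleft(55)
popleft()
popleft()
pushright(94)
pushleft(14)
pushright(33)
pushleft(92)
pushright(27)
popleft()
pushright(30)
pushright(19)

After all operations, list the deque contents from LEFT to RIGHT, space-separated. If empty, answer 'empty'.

pushleft(91): [91]
popleft(): []
pushright(94): [94]
pushleft(55): [55, 94]
popleft(): [94]
popleft(): []
pushright(94): [94]
pushleft(14): [14, 94]
pushright(33): [14, 94, 33]
pushleft(92): [92, 14, 94, 33]
pushright(27): [92, 14, 94, 33, 27]
popleft(): [14, 94, 33, 27]
pushright(30): [14, 94, 33, 27, 30]
pushright(19): [14, 94, 33, 27, 30, 19]

Answer: 14 94 33 27 30 19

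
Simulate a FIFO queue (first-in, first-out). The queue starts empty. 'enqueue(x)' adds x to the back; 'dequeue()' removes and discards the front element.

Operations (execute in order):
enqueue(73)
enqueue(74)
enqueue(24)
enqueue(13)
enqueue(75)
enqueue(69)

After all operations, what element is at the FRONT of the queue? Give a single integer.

enqueue(73): queue = [73]
enqueue(74): queue = [73, 74]
enqueue(24): queue = [73, 74, 24]
enqueue(13): queue = [73, 74, 24, 13]
enqueue(75): queue = [73, 74, 24, 13, 75]
enqueue(69): queue = [73, 74, 24, 13, 75, 69]

Answer: 73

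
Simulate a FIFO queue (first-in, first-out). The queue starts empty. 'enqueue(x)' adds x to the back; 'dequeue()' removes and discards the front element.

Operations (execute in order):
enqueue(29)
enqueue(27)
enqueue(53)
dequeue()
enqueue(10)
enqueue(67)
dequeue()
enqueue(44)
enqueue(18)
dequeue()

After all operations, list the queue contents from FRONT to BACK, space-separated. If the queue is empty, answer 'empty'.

Answer: 10 67 44 18

Derivation:
enqueue(29): [29]
enqueue(27): [29, 27]
enqueue(53): [29, 27, 53]
dequeue(): [27, 53]
enqueue(10): [27, 53, 10]
enqueue(67): [27, 53, 10, 67]
dequeue(): [53, 10, 67]
enqueue(44): [53, 10, 67, 44]
enqueue(18): [53, 10, 67, 44, 18]
dequeue(): [10, 67, 44, 18]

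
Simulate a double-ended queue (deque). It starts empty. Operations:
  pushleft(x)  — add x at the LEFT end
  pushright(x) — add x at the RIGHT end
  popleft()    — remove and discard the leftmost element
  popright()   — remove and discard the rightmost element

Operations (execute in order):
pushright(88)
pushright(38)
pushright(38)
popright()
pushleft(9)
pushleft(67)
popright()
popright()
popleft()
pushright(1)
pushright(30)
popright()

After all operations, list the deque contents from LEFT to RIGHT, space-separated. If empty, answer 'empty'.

pushright(88): [88]
pushright(38): [88, 38]
pushright(38): [88, 38, 38]
popright(): [88, 38]
pushleft(9): [9, 88, 38]
pushleft(67): [67, 9, 88, 38]
popright(): [67, 9, 88]
popright(): [67, 9]
popleft(): [9]
pushright(1): [9, 1]
pushright(30): [9, 1, 30]
popright(): [9, 1]

Answer: 9 1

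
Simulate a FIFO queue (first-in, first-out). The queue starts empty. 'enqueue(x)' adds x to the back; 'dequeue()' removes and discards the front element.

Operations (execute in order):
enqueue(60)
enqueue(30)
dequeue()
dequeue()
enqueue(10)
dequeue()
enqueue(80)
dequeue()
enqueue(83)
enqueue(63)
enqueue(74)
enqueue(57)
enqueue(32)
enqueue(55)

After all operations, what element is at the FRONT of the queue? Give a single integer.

Answer: 83

Derivation:
enqueue(60): queue = [60]
enqueue(30): queue = [60, 30]
dequeue(): queue = [30]
dequeue(): queue = []
enqueue(10): queue = [10]
dequeue(): queue = []
enqueue(80): queue = [80]
dequeue(): queue = []
enqueue(83): queue = [83]
enqueue(63): queue = [83, 63]
enqueue(74): queue = [83, 63, 74]
enqueue(57): queue = [83, 63, 74, 57]
enqueue(32): queue = [83, 63, 74, 57, 32]
enqueue(55): queue = [83, 63, 74, 57, 32, 55]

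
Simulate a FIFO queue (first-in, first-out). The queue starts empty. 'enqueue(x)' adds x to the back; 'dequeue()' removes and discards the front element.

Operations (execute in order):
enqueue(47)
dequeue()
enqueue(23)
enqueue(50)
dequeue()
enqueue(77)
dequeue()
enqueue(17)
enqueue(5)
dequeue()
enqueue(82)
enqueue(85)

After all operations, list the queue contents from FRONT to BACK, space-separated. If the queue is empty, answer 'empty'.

enqueue(47): [47]
dequeue(): []
enqueue(23): [23]
enqueue(50): [23, 50]
dequeue(): [50]
enqueue(77): [50, 77]
dequeue(): [77]
enqueue(17): [77, 17]
enqueue(5): [77, 17, 5]
dequeue(): [17, 5]
enqueue(82): [17, 5, 82]
enqueue(85): [17, 5, 82, 85]

Answer: 17 5 82 85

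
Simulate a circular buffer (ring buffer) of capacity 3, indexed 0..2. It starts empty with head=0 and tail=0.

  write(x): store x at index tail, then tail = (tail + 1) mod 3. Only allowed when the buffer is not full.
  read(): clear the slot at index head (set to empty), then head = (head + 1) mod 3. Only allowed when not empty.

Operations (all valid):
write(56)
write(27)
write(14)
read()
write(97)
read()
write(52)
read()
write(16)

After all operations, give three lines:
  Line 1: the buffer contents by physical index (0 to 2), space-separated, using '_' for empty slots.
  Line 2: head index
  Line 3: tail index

write(56): buf=[56 _ _], head=0, tail=1, size=1
write(27): buf=[56 27 _], head=0, tail=2, size=2
write(14): buf=[56 27 14], head=0, tail=0, size=3
read(): buf=[_ 27 14], head=1, tail=0, size=2
write(97): buf=[97 27 14], head=1, tail=1, size=3
read(): buf=[97 _ 14], head=2, tail=1, size=2
write(52): buf=[97 52 14], head=2, tail=2, size=3
read(): buf=[97 52 _], head=0, tail=2, size=2
write(16): buf=[97 52 16], head=0, tail=0, size=3

Answer: 97 52 16
0
0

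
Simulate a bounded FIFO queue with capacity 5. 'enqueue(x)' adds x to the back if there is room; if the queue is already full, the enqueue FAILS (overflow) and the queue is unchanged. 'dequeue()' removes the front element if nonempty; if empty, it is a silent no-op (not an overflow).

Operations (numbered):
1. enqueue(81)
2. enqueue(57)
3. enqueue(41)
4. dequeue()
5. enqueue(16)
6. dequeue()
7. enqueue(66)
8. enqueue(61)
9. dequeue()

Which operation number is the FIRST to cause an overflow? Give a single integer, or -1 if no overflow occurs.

1. enqueue(81): size=1
2. enqueue(57): size=2
3. enqueue(41): size=3
4. dequeue(): size=2
5. enqueue(16): size=3
6. dequeue(): size=2
7. enqueue(66): size=3
8. enqueue(61): size=4
9. dequeue(): size=3

Answer: -1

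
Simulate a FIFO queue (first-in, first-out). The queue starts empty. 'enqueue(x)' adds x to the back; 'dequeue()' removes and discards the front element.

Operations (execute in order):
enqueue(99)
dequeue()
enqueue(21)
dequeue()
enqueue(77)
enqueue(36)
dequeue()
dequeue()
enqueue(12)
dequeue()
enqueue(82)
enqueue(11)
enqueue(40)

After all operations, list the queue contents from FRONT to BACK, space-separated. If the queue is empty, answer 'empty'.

enqueue(99): [99]
dequeue(): []
enqueue(21): [21]
dequeue(): []
enqueue(77): [77]
enqueue(36): [77, 36]
dequeue(): [36]
dequeue(): []
enqueue(12): [12]
dequeue(): []
enqueue(82): [82]
enqueue(11): [82, 11]
enqueue(40): [82, 11, 40]

Answer: 82 11 40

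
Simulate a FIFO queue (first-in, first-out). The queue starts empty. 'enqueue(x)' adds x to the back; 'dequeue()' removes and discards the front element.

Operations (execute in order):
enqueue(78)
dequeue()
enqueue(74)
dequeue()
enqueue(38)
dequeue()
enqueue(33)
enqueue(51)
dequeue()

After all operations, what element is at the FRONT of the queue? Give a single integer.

Answer: 51

Derivation:
enqueue(78): queue = [78]
dequeue(): queue = []
enqueue(74): queue = [74]
dequeue(): queue = []
enqueue(38): queue = [38]
dequeue(): queue = []
enqueue(33): queue = [33]
enqueue(51): queue = [33, 51]
dequeue(): queue = [51]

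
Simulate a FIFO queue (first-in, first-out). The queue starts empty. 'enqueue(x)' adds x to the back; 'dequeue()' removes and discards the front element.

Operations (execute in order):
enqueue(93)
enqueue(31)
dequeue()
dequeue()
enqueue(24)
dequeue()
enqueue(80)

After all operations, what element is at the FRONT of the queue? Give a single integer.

Answer: 80

Derivation:
enqueue(93): queue = [93]
enqueue(31): queue = [93, 31]
dequeue(): queue = [31]
dequeue(): queue = []
enqueue(24): queue = [24]
dequeue(): queue = []
enqueue(80): queue = [80]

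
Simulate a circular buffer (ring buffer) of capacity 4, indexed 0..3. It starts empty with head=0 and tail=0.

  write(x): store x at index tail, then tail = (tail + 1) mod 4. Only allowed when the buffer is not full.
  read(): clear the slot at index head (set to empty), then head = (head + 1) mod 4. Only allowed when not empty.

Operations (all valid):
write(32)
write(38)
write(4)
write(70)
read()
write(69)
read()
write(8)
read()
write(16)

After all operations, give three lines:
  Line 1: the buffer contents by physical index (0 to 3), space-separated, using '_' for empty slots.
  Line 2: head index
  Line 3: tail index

write(32): buf=[32 _ _ _], head=0, tail=1, size=1
write(38): buf=[32 38 _ _], head=0, tail=2, size=2
write(4): buf=[32 38 4 _], head=0, tail=3, size=3
write(70): buf=[32 38 4 70], head=0, tail=0, size=4
read(): buf=[_ 38 4 70], head=1, tail=0, size=3
write(69): buf=[69 38 4 70], head=1, tail=1, size=4
read(): buf=[69 _ 4 70], head=2, tail=1, size=3
write(8): buf=[69 8 4 70], head=2, tail=2, size=4
read(): buf=[69 8 _ 70], head=3, tail=2, size=3
write(16): buf=[69 8 16 70], head=3, tail=3, size=4

Answer: 69 8 16 70
3
3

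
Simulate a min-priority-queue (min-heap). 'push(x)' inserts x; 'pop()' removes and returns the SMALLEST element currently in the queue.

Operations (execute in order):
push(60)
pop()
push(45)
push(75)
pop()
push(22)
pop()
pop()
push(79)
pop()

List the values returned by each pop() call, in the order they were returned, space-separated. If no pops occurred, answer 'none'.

Answer: 60 45 22 75 79

Derivation:
push(60): heap contents = [60]
pop() → 60: heap contents = []
push(45): heap contents = [45]
push(75): heap contents = [45, 75]
pop() → 45: heap contents = [75]
push(22): heap contents = [22, 75]
pop() → 22: heap contents = [75]
pop() → 75: heap contents = []
push(79): heap contents = [79]
pop() → 79: heap contents = []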